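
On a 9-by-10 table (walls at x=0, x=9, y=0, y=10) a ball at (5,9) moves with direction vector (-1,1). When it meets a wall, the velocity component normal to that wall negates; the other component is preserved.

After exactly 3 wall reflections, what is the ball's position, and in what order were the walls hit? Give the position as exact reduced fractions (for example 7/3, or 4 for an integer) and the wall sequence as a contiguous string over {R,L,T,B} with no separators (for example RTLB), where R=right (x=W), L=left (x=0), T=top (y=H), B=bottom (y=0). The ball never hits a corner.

1. t=1 → T at (4,10); v=(-1,-1)
2. t=4 → L at (0,6); v=(1,-1)
3. t=6 → B at (6,0); v=(1,1)

Final position: (6,0)
Wall sequence: TLB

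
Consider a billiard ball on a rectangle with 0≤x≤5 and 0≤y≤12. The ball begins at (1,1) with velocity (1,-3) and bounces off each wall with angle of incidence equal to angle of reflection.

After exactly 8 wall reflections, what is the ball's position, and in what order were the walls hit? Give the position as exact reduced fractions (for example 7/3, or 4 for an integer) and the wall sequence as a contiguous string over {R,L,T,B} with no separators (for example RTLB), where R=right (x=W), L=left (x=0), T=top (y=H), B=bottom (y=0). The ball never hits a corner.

1. t=1/3 → B at (4/3,0); v=(1,3)
2. t=11/3 → R at (5,11); v=(-1,3)
3. t=1/3 → T at (14/3,12); v=(-1,-3)
4. t=4 → B at (2/3,0); v=(-1,3)
5. t=2/3 → L at (0,2); v=(1,3)
6. t=10/3 → T at (10/3,12); v=(1,-3)
7. t=5/3 → R at (5,7); v=(-1,-3)
8. t=7/3 → B at (8/3,0); v=(-1,3)

Final position: (8/3,0)
Wall sequence: BRTBLTRB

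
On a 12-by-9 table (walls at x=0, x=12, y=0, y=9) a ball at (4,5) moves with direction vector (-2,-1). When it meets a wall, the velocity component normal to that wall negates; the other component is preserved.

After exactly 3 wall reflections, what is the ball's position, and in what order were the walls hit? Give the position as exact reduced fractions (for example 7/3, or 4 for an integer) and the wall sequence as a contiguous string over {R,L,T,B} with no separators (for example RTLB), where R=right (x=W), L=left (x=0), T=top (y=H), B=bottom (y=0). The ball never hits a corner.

Final position: (12,3)
Wall sequence: LBR

1. t=2 → L at (0,3); v=(2,-1)
2. t=3 → B at (6,0); v=(2,1)
3. t=3 → R at (12,3); v=(-2,1)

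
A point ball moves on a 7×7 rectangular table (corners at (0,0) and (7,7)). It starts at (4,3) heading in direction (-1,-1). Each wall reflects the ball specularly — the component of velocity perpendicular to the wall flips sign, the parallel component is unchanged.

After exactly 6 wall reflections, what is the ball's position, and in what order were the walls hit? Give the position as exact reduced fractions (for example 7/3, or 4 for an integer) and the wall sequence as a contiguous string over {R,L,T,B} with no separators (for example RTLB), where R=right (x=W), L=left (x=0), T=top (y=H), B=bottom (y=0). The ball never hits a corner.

Final position: (0,1)
Wall sequence: BLTRBL

1. t=3 → B at (1,0); v=(-1,1)
2. t=1 → L at (0,1); v=(1,1)
3. t=6 → T at (6,7); v=(1,-1)
4. t=1 → R at (7,6); v=(-1,-1)
5. t=6 → B at (1,0); v=(-1,1)
6. t=1 → L at (0,1); v=(1,1)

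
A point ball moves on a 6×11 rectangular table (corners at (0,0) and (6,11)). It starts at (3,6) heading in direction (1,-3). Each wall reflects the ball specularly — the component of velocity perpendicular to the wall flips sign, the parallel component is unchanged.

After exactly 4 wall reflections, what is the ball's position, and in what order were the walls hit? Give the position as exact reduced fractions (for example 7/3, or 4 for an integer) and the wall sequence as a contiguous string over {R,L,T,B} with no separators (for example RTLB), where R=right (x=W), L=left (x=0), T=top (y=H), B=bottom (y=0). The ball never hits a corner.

Final position: (0,1)
Wall sequence: BRTL

1. t=2 → B at (5,0); v=(1,3)
2. t=1 → R at (6,3); v=(-1,3)
3. t=8/3 → T at (10/3,11); v=(-1,-3)
4. t=10/3 → L at (0,1); v=(1,-3)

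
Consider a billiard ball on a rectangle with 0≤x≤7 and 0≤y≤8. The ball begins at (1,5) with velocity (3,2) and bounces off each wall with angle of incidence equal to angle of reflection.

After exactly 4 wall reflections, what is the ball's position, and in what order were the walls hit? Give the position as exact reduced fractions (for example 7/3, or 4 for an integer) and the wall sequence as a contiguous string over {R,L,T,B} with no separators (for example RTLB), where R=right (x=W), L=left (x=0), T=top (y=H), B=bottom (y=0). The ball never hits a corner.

1. t=3/2 → T at (11/2,8); v=(3,-2)
2. t=1/2 → R at (7,7); v=(-3,-2)
3. t=7/3 → L at (0,7/3); v=(3,-2)
4. t=7/6 → B at (7/2,0); v=(3,2)

Final position: (7/2,0)
Wall sequence: TRLB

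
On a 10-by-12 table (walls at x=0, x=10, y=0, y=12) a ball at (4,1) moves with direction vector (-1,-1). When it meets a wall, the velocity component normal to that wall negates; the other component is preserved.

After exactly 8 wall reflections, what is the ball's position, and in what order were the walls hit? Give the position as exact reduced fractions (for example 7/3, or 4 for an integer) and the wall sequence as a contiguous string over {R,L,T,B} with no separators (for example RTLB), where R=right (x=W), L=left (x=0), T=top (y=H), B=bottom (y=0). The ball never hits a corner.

1. t=1 → B at (3,0); v=(-1,1)
2. t=3 → L at (0,3); v=(1,1)
3. t=9 → T at (9,12); v=(1,-1)
4. t=1 → R at (10,11); v=(-1,-1)
5. t=10 → L at (0,1); v=(1,-1)
6. t=1 → B at (1,0); v=(1,1)
7. t=9 → R at (10,9); v=(-1,1)
8. t=3 → T at (7,12); v=(-1,-1)

Final position: (7,12)
Wall sequence: BLTRLBRT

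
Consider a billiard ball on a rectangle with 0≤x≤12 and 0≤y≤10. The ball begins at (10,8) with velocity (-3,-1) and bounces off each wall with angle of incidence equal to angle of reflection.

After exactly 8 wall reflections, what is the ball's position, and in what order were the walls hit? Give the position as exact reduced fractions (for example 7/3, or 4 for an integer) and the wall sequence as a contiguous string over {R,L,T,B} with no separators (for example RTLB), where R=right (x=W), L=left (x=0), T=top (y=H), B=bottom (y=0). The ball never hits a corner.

Final position: (12,14/3)
Wall sequence: LRBLRTLR

1. t=10/3 → L at (0,14/3); v=(3,-1)
2. t=4 → R at (12,2/3); v=(-3,-1)
3. t=2/3 → B at (10,0); v=(-3,1)
4. t=10/3 → L at (0,10/3); v=(3,1)
5. t=4 → R at (12,22/3); v=(-3,1)
6. t=8/3 → T at (4,10); v=(-3,-1)
7. t=4/3 → L at (0,26/3); v=(3,-1)
8. t=4 → R at (12,14/3); v=(-3,-1)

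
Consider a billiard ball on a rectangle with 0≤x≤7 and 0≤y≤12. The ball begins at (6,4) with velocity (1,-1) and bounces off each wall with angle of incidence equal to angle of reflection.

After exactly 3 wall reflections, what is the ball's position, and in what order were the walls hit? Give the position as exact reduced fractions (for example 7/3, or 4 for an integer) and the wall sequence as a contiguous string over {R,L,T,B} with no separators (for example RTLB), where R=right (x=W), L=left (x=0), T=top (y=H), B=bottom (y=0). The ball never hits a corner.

1. t=1 → R at (7,3); v=(-1,-1)
2. t=3 → B at (4,0); v=(-1,1)
3. t=4 → L at (0,4); v=(1,1)

Final position: (0,4)
Wall sequence: RBL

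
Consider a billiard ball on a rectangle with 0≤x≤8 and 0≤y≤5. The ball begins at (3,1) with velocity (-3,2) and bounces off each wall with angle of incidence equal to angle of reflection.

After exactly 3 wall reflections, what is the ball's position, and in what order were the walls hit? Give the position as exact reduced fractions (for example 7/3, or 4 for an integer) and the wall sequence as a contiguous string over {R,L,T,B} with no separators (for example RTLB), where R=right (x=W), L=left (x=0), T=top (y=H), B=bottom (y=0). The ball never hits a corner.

Final position: (8,5/3)
Wall sequence: LTR

1. t=1 → L at (0,3); v=(3,2)
2. t=1 → T at (3,5); v=(3,-2)
3. t=5/3 → R at (8,5/3); v=(-3,-2)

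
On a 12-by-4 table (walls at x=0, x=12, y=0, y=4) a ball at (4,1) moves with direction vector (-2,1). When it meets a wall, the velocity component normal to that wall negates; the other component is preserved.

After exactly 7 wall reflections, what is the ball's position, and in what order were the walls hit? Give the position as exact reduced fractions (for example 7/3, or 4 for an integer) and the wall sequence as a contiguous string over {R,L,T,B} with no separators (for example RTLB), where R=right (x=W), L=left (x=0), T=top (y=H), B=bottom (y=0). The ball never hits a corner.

Final position: (2,0)
Wall sequence: LTBRTLB

1. t=2 → L at (0,3); v=(2,1)
2. t=1 → T at (2,4); v=(2,-1)
3. t=4 → B at (10,0); v=(2,1)
4. t=1 → R at (12,1); v=(-2,1)
5. t=3 → T at (6,4); v=(-2,-1)
6. t=3 → L at (0,1); v=(2,-1)
7. t=1 → B at (2,0); v=(2,1)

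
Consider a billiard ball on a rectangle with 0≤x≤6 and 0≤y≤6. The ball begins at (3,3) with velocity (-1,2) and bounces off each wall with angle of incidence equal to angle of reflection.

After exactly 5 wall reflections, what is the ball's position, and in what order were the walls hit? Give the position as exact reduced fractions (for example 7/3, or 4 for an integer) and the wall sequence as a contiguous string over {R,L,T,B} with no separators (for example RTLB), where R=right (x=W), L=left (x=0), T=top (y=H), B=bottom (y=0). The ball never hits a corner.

Final position: (6,3)
Wall sequence: TLBTR

1. t=3/2 → T at (3/2,6); v=(-1,-2)
2. t=3/2 → L at (0,3); v=(1,-2)
3. t=3/2 → B at (3/2,0); v=(1,2)
4. t=3 → T at (9/2,6); v=(1,-2)
5. t=3/2 → R at (6,3); v=(-1,-2)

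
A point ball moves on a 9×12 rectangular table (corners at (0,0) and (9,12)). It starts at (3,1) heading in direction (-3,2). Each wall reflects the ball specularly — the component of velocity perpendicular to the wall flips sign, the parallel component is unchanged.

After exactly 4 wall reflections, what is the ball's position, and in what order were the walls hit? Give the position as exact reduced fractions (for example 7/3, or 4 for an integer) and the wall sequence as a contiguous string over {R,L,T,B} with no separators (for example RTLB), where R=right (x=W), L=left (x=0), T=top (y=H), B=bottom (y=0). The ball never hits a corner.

Final position: (0,9)
Wall sequence: LRTL

1. t=1 → L at (0,3); v=(3,2)
2. t=3 → R at (9,9); v=(-3,2)
3. t=3/2 → T at (9/2,12); v=(-3,-2)
4. t=3/2 → L at (0,9); v=(3,-2)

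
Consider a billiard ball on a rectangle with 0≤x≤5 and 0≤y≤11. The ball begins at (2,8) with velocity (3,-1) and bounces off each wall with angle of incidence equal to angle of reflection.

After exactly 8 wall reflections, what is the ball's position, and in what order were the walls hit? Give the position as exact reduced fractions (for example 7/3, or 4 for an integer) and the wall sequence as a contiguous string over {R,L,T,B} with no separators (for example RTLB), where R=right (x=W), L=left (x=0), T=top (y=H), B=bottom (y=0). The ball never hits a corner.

Final position: (5,3)
Wall sequence: RLRLRBLR

1. t=1 → R at (5,7); v=(-3,-1)
2. t=5/3 → L at (0,16/3); v=(3,-1)
3. t=5/3 → R at (5,11/3); v=(-3,-1)
4. t=5/3 → L at (0,2); v=(3,-1)
5. t=5/3 → R at (5,1/3); v=(-3,-1)
6. t=1/3 → B at (4,0); v=(-3,1)
7. t=4/3 → L at (0,4/3); v=(3,1)
8. t=5/3 → R at (5,3); v=(-3,1)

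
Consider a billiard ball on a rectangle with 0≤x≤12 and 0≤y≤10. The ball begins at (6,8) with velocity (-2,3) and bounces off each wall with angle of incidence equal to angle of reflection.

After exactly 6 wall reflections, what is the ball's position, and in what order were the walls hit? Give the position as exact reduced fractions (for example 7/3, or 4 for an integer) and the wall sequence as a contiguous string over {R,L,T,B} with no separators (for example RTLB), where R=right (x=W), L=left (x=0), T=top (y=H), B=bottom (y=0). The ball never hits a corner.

1. t=2/3 → T at (14/3,10); v=(-2,-3)
2. t=7/3 → L at (0,3); v=(2,-3)
3. t=1 → B at (2,0); v=(2,3)
4. t=10/3 → T at (26/3,10); v=(2,-3)
5. t=5/3 → R at (12,5); v=(-2,-3)
6. t=5/3 → B at (26/3,0); v=(-2,3)

Final position: (26/3,0)
Wall sequence: TLBTRB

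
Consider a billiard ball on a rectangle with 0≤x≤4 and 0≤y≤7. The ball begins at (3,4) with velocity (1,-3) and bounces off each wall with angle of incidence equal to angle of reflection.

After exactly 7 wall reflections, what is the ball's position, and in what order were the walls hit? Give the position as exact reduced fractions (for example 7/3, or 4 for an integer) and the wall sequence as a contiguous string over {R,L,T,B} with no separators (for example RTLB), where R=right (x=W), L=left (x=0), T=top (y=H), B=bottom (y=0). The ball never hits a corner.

1. t=1 → R at (4,1); v=(-1,-3)
2. t=1/3 → B at (11/3,0); v=(-1,3)
3. t=7/3 → T at (4/3,7); v=(-1,-3)
4. t=4/3 → L at (0,3); v=(1,-3)
5. t=1 → B at (1,0); v=(1,3)
6. t=7/3 → T at (10/3,7); v=(1,-3)
7. t=2/3 → R at (4,5); v=(-1,-3)

Final position: (4,5)
Wall sequence: RBTLBTR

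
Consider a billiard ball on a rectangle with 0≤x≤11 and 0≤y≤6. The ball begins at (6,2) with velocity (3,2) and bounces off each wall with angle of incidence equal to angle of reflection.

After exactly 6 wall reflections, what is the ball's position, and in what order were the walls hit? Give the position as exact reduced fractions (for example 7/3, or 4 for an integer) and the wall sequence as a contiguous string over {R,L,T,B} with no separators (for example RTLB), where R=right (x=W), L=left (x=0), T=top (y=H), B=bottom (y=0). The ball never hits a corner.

1. t=5/3 → R at (11,16/3); v=(-3,2)
2. t=1/3 → T at (10,6); v=(-3,-2)
3. t=3 → B at (1,0); v=(-3,2)
4. t=1/3 → L at (0,2/3); v=(3,2)
5. t=8/3 → T at (8,6); v=(3,-2)
6. t=1 → R at (11,4); v=(-3,-2)

Final position: (11,4)
Wall sequence: RTBLTR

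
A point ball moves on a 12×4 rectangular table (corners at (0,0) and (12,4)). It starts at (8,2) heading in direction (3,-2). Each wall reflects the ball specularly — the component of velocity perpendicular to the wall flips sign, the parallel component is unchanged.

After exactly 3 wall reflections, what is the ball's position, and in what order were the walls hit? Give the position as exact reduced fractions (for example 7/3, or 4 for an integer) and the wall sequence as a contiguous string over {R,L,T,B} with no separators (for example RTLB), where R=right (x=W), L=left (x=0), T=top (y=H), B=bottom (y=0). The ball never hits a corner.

1. t=1 → B at (11,0); v=(3,2)
2. t=1/3 → R at (12,2/3); v=(-3,2)
3. t=5/3 → T at (7,4); v=(-3,-2)

Final position: (7,4)
Wall sequence: BRT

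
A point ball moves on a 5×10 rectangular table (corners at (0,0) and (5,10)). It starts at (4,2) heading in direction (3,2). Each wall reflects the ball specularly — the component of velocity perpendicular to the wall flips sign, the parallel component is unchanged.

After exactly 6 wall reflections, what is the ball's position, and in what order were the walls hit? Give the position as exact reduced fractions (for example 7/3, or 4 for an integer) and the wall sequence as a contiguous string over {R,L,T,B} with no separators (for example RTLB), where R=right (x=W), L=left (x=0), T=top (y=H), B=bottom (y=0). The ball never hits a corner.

Final position: (5,4)
Wall sequence: RLRTLR

1. t=1/3 → R at (5,8/3); v=(-3,2)
2. t=5/3 → L at (0,6); v=(3,2)
3. t=5/3 → R at (5,28/3); v=(-3,2)
4. t=1/3 → T at (4,10); v=(-3,-2)
5. t=4/3 → L at (0,22/3); v=(3,-2)
6. t=5/3 → R at (5,4); v=(-3,-2)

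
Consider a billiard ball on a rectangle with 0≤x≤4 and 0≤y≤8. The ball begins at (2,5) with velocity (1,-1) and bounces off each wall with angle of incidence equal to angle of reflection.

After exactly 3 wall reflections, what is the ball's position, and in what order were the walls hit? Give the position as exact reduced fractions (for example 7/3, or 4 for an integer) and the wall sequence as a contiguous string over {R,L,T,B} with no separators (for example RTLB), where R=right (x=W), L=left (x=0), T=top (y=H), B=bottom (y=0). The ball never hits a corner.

1. t=2 → R at (4,3); v=(-1,-1)
2. t=3 → B at (1,0); v=(-1,1)
3. t=1 → L at (0,1); v=(1,1)

Final position: (0,1)
Wall sequence: RBL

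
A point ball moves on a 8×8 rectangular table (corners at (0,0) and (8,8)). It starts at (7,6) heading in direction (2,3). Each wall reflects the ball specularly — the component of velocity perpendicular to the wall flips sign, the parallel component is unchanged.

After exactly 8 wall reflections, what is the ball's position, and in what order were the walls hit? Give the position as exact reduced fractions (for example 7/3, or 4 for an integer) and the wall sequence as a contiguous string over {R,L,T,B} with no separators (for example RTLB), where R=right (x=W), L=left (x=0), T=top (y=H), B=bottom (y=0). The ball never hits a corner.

1. t=1/2 → R at (8,15/2); v=(-2,3)
2. t=1/6 → T at (23/3,8); v=(-2,-3)
3. t=8/3 → B at (7/3,0); v=(-2,3)
4. t=7/6 → L at (0,7/2); v=(2,3)
5. t=3/2 → T at (3,8); v=(2,-3)
6. t=5/2 → R at (8,1/2); v=(-2,-3)
7. t=1/6 → B at (23/3,0); v=(-2,3)
8. t=8/3 → T at (7/3,8); v=(-2,-3)

Final position: (7/3,8)
Wall sequence: RTBLTRBT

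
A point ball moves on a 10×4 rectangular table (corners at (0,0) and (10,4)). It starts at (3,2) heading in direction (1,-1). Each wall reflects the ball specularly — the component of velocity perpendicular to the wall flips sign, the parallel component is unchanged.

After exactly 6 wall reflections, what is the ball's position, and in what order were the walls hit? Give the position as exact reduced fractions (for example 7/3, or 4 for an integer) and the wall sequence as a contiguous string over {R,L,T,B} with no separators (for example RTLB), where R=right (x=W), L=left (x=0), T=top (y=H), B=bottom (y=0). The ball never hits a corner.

1. t=2 → B at (5,0); v=(1,1)
2. t=4 → T at (9,4); v=(1,-1)
3. t=1 → R at (10,3); v=(-1,-1)
4. t=3 → B at (7,0); v=(-1,1)
5. t=4 → T at (3,4); v=(-1,-1)
6. t=3 → L at (0,1); v=(1,-1)

Final position: (0,1)
Wall sequence: BTRBTL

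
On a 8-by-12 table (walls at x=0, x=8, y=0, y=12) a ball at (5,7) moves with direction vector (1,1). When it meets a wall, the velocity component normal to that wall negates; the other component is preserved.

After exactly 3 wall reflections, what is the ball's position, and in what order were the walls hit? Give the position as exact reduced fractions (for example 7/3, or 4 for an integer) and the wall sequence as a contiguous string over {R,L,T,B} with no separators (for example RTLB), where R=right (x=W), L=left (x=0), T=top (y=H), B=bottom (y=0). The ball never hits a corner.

Final position: (0,6)
Wall sequence: RTL

1. t=3 → R at (8,10); v=(-1,1)
2. t=2 → T at (6,12); v=(-1,-1)
3. t=6 → L at (0,6); v=(1,-1)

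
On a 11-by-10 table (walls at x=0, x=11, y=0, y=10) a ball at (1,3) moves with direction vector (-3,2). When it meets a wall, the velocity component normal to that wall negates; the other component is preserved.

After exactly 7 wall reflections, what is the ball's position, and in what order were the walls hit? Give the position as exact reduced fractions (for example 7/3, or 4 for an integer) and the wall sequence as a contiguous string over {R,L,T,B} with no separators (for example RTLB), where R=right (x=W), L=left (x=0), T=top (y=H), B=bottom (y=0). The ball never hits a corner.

1. t=1/3 → L at (0,11/3); v=(3,2)
2. t=19/6 → T at (19/2,10); v=(3,-2)
3. t=1/2 → R at (11,9); v=(-3,-2)
4. t=11/3 → L at (0,5/3); v=(3,-2)
5. t=5/6 → B at (5/2,0); v=(3,2)
6. t=17/6 → R at (11,17/3); v=(-3,2)
7. t=13/6 → T at (9/2,10); v=(-3,-2)

Final position: (9/2,10)
Wall sequence: LTRLBRT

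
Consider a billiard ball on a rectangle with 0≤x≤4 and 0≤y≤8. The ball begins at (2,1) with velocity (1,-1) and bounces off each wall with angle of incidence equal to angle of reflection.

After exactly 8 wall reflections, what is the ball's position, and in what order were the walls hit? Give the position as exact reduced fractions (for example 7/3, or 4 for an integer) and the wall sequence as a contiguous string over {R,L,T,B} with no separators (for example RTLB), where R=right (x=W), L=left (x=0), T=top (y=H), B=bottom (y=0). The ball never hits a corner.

Final position: (4,1)
Wall sequence: BRLTRLBR

1. t=1 → B at (3,0); v=(1,1)
2. t=1 → R at (4,1); v=(-1,1)
3. t=4 → L at (0,5); v=(1,1)
4. t=3 → T at (3,8); v=(1,-1)
5. t=1 → R at (4,7); v=(-1,-1)
6. t=4 → L at (0,3); v=(1,-1)
7. t=3 → B at (3,0); v=(1,1)
8. t=1 → R at (4,1); v=(-1,1)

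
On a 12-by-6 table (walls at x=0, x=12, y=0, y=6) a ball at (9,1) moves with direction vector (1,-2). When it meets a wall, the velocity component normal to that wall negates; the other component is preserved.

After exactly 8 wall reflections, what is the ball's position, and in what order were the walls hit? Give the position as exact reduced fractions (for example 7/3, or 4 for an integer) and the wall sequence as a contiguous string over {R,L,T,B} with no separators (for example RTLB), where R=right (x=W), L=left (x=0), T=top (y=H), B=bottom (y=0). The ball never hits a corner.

Final position: (1/2,6)
Wall sequence: BRTBTBLT

1. t=1/2 → B at (19/2,0); v=(1,2)
2. t=5/2 → R at (12,5); v=(-1,2)
3. t=1/2 → T at (23/2,6); v=(-1,-2)
4. t=3 → B at (17/2,0); v=(-1,2)
5. t=3 → T at (11/2,6); v=(-1,-2)
6. t=3 → B at (5/2,0); v=(-1,2)
7. t=5/2 → L at (0,5); v=(1,2)
8. t=1/2 → T at (1/2,6); v=(1,-2)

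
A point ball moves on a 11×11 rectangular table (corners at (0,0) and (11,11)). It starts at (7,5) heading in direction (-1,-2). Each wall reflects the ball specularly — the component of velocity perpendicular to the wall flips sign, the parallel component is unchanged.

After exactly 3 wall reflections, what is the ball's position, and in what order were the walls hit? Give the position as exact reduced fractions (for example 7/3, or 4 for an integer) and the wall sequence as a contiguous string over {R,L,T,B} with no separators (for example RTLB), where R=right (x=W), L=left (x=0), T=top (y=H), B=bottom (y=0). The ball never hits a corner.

1. t=5/2 → B at (9/2,0); v=(-1,2)
2. t=9/2 → L at (0,9); v=(1,2)
3. t=1 → T at (1,11); v=(1,-2)

Final position: (1,11)
Wall sequence: BLT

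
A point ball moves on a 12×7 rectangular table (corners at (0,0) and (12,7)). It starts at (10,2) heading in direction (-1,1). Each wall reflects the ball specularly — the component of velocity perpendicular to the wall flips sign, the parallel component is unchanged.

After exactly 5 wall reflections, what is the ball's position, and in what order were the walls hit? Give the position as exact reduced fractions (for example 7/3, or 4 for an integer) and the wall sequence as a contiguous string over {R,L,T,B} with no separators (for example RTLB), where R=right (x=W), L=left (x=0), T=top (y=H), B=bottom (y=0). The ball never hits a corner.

Final position: (12,4)
Wall sequence: TLBTR

1. t=5 → T at (5,7); v=(-1,-1)
2. t=5 → L at (0,2); v=(1,-1)
3. t=2 → B at (2,0); v=(1,1)
4. t=7 → T at (9,7); v=(1,-1)
5. t=3 → R at (12,4); v=(-1,-1)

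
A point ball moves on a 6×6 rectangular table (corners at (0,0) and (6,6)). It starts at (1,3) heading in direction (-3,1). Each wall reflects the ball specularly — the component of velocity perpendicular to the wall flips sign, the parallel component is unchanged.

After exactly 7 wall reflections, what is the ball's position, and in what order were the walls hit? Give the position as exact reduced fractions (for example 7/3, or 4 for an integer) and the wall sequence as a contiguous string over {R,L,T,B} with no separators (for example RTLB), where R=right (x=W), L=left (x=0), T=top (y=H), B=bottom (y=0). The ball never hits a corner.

Final position: (2,0)
Wall sequence: LRTLRLB

1. t=1/3 → L at (0,10/3); v=(3,1)
2. t=2 → R at (6,16/3); v=(-3,1)
3. t=2/3 → T at (4,6); v=(-3,-1)
4. t=4/3 → L at (0,14/3); v=(3,-1)
5. t=2 → R at (6,8/3); v=(-3,-1)
6. t=2 → L at (0,2/3); v=(3,-1)
7. t=2/3 → B at (2,0); v=(3,1)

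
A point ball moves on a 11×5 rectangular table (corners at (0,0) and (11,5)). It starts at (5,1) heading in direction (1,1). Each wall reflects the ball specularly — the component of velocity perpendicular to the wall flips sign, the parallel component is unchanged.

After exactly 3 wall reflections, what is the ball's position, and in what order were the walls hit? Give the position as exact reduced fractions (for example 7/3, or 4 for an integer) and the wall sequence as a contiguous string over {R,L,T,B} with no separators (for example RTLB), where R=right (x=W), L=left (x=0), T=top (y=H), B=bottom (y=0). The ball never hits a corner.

1. t=4 → T at (9,5); v=(1,-1)
2. t=2 → R at (11,3); v=(-1,-1)
3. t=3 → B at (8,0); v=(-1,1)

Final position: (8,0)
Wall sequence: TRB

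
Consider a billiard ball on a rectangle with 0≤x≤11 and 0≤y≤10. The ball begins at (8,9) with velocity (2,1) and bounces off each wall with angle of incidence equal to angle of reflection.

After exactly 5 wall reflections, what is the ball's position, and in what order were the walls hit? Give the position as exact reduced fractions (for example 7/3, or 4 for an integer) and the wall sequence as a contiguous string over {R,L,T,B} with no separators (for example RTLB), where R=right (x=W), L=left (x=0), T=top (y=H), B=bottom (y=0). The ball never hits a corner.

Final position: (11,3/2)
Wall sequence: TRLBR

1. t=1 → T at (10,10); v=(2,-1)
2. t=1/2 → R at (11,19/2); v=(-2,-1)
3. t=11/2 → L at (0,4); v=(2,-1)
4. t=4 → B at (8,0); v=(2,1)
5. t=3/2 → R at (11,3/2); v=(-2,1)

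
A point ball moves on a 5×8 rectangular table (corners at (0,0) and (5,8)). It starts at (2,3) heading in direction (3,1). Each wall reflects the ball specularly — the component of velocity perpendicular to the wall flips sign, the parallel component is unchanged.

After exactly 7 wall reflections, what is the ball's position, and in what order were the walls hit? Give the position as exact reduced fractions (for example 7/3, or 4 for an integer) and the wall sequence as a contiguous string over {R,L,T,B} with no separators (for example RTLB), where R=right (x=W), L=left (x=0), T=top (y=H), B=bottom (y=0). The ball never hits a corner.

1. t=1 → R at (5,4); v=(-3,1)
2. t=5/3 → L at (0,17/3); v=(3,1)
3. t=5/3 → R at (5,22/3); v=(-3,1)
4. t=2/3 → T at (3,8); v=(-3,-1)
5. t=1 → L at (0,7); v=(3,-1)
6. t=5/3 → R at (5,16/3); v=(-3,-1)
7. t=5/3 → L at (0,11/3); v=(3,-1)

Final position: (0,11/3)
Wall sequence: RLRTLRL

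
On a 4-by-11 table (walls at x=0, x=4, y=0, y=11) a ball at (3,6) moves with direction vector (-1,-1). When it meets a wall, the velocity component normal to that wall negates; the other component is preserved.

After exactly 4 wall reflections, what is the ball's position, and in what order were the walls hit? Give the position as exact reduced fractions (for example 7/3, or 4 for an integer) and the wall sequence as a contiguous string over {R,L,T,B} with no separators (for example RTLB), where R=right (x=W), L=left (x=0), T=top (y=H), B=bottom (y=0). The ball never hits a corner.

1. t=3 → L at (0,3); v=(1,-1)
2. t=3 → B at (3,0); v=(1,1)
3. t=1 → R at (4,1); v=(-1,1)
4. t=4 → L at (0,5); v=(1,1)

Final position: (0,5)
Wall sequence: LBRL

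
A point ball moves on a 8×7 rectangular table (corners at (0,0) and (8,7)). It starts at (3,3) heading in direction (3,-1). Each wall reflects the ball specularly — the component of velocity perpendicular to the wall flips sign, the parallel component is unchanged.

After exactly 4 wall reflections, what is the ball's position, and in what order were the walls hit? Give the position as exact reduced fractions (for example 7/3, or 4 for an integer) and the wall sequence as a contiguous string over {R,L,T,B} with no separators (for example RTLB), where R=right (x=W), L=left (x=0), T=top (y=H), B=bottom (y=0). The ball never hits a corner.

1. t=5/3 → R at (8,4/3); v=(-3,-1)
2. t=4/3 → B at (4,0); v=(-3,1)
3. t=4/3 → L at (0,4/3); v=(3,1)
4. t=8/3 → R at (8,4); v=(-3,1)

Final position: (8,4)
Wall sequence: RBLR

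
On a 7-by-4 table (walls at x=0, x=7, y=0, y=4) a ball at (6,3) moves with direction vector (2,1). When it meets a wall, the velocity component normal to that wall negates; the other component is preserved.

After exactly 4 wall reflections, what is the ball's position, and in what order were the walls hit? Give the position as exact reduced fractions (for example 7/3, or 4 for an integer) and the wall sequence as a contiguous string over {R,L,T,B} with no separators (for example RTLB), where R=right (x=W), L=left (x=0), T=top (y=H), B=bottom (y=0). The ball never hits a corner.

Final position: (2,0)
Wall sequence: RTLB

1. t=1/2 → R at (7,7/2); v=(-2,1)
2. t=1/2 → T at (6,4); v=(-2,-1)
3. t=3 → L at (0,1); v=(2,-1)
4. t=1 → B at (2,0); v=(2,1)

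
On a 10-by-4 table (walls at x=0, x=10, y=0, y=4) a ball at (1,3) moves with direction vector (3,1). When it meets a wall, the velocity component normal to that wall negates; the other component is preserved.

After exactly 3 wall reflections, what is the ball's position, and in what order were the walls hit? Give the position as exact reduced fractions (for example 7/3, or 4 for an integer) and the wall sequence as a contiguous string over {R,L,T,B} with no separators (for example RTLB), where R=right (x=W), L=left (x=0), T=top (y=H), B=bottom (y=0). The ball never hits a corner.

Final position: (4,0)
Wall sequence: TRB

1. t=1 → T at (4,4); v=(3,-1)
2. t=2 → R at (10,2); v=(-3,-1)
3. t=2 → B at (4,0); v=(-3,1)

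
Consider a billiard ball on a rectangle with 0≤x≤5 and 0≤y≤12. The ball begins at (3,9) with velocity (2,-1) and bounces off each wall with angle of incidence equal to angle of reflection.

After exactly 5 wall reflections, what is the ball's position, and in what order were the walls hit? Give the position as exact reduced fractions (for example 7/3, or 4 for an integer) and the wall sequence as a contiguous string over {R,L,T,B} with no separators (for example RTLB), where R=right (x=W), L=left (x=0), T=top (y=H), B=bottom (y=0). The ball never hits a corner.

1. t=1 → R at (5,8); v=(-2,-1)
2. t=5/2 → L at (0,11/2); v=(2,-1)
3. t=5/2 → R at (5,3); v=(-2,-1)
4. t=5/2 → L at (0,1/2); v=(2,-1)
5. t=1/2 → B at (1,0); v=(2,1)

Final position: (1,0)
Wall sequence: RLRLB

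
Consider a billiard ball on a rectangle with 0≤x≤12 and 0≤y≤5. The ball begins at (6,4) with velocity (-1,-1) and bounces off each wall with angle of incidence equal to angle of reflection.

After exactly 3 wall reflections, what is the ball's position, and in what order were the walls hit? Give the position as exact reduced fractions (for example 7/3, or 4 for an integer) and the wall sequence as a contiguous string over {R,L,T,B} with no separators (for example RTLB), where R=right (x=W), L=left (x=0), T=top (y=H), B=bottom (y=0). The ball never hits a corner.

Final position: (3,5)
Wall sequence: BLT

1. t=4 → B at (2,0); v=(-1,1)
2. t=2 → L at (0,2); v=(1,1)
3. t=3 → T at (3,5); v=(1,-1)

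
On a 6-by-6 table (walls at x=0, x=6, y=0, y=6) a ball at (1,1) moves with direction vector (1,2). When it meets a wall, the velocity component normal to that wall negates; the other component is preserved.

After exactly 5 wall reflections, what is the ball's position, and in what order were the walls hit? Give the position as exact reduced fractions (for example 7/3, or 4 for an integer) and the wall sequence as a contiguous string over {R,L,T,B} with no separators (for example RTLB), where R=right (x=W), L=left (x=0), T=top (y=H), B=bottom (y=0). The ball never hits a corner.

Final position: (0,1)
Wall sequence: TRBTL

1. t=5/2 → T at (7/2,6); v=(1,-2)
2. t=5/2 → R at (6,1); v=(-1,-2)
3. t=1/2 → B at (11/2,0); v=(-1,2)
4. t=3 → T at (5/2,6); v=(-1,-2)
5. t=5/2 → L at (0,1); v=(1,-2)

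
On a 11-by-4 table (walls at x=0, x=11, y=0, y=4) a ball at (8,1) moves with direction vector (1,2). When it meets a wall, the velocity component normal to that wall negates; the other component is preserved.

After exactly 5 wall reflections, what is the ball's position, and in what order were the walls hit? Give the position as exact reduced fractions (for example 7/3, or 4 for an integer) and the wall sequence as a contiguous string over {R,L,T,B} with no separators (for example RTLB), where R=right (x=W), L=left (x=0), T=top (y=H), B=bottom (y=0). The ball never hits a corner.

Final position: (13/2,0)
Wall sequence: TRBTB

1. t=3/2 → T at (19/2,4); v=(1,-2)
2. t=3/2 → R at (11,1); v=(-1,-2)
3. t=1/2 → B at (21/2,0); v=(-1,2)
4. t=2 → T at (17/2,4); v=(-1,-2)
5. t=2 → B at (13/2,0); v=(-1,2)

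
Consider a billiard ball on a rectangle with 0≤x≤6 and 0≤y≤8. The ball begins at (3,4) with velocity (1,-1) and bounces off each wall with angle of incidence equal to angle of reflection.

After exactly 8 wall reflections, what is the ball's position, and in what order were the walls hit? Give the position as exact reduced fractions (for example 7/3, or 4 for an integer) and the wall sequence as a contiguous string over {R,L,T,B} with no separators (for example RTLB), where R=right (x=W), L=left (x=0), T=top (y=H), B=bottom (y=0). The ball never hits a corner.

Final position: (6,7)
Wall sequence: RBLTRBLR

1. t=3 → R at (6,1); v=(-1,-1)
2. t=1 → B at (5,0); v=(-1,1)
3. t=5 → L at (0,5); v=(1,1)
4. t=3 → T at (3,8); v=(1,-1)
5. t=3 → R at (6,5); v=(-1,-1)
6. t=5 → B at (1,0); v=(-1,1)
7. t=1 → L at (0,1); v=(1,1)
8. t=6 → R at (6,7); v=(-1,1)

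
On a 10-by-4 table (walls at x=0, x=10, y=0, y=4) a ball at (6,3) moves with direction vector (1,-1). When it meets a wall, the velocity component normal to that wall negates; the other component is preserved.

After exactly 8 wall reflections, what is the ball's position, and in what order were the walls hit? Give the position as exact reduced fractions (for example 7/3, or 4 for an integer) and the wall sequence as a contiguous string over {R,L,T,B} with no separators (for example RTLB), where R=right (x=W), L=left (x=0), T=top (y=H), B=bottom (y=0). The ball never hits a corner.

1. t=3 → B at (9,0); v=(1,1)
2. t=1 → R at (10,1); v=(-1,1)
3. t=3 → T at (7,4); v=(-1,-1)
4. t=4 → B at (3,0); v=(-1,1)
5. t=3 → L at (0,3); v=(1,1)
6. t=1 → T at (1,4); v=(1,-1)
7. t=4 → B at (5,0); v=(1,1)
8. t=4 → T at (9,4); v=(1,-1)

Final position: (9,4)
Wall sequence: BRTBLTBT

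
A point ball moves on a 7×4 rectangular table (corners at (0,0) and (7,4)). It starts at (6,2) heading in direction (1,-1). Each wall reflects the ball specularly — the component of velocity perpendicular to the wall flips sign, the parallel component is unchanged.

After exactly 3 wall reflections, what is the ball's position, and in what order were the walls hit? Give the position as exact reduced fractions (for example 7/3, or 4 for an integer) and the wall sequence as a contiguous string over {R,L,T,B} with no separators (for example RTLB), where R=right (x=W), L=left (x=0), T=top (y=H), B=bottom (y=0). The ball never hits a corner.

Final position: (2,4)
Wall sequence: RBT

1. t=1 → R at (7,1); v=(-1,-1)
2. t=1 → B at (6,0); v=(-1,1)
3. t=4 → T at (2,4); v=(-1,-1)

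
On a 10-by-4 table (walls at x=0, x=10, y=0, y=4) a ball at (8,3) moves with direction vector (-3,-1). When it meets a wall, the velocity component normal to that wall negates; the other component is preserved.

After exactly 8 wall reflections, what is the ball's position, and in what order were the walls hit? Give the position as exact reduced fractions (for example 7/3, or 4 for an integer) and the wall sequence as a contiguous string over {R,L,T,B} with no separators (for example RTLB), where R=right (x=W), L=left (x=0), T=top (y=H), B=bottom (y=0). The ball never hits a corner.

Final position: (3,4)
Wall sequence: LBRTLBRT

1. t=8/3 → L at (0,1/3); v=(3,-1)
2. t=1/3 → B at (1,0); v=(3,1)
3. t=3 → R at (10,3); v=(-3,1)
4. t=1 → T at (7,4); v=(-3,-1)
5. t=7/3 → L at (0,5/3); v=(3,-1)
6. t=5/3 → B at (5,0); v=(3,1)
7. t=5/3 → R at (10,5/3); v=(-3,1)
8. t=7/3 → T at (3,4); v=(-3,-1)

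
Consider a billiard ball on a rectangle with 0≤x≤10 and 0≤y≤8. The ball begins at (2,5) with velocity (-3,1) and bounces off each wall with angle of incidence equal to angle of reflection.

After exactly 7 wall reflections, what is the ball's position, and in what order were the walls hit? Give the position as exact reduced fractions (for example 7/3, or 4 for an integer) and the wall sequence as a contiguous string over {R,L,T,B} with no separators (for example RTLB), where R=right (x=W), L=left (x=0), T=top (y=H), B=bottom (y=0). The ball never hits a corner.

Final position: (0,3)
Wall sequence: LTRLRBL

1. t=2/3 → L at (0,17/3); v=(3,1)
2. t=7/3 → T at (7,8); v=(3,-1)
3. t=1 → R at (10,7); v=(-3,-1)
4. t=10/3 → L at (0,11/3); v=(3,-1)
5. t=10/3 → R at (10,1/3); v=(-3,-1)
6. t=1/3 → B at (9,0); v=(-3,1)
7. t=3 → L at (0,3); v=(3,1)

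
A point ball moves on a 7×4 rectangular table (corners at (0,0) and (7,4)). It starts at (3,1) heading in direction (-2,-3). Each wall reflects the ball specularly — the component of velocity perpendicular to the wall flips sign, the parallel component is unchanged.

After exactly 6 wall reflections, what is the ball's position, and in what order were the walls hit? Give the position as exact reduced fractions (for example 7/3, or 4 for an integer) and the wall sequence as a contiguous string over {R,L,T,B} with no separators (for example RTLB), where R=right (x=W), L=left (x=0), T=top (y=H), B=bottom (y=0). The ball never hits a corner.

Final position: (7,2)
Wall sequence: BLTBTR

1. t=1/3 → B at (7/3,0); v=(-2,3)
2. t=7/6 → L at (0,7/2); v=(2,3)
3. t=1/6 → T at (1/3,4); v=(2,-3)
4. t=4/3 → B at (3,0); v=(2,3)
5. t=4/3 → T at (17/3,4); v=(2,-3)
6. t=2/3 → R at (7,2); v=(-2,-3)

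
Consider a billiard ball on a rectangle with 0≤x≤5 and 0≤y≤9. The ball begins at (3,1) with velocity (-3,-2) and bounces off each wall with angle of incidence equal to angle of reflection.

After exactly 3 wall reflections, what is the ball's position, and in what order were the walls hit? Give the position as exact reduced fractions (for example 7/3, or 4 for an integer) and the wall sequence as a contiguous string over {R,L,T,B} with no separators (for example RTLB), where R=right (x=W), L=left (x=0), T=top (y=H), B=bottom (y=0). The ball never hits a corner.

1. t=1/2 → B at (3/2,0); v=(-3,2)
2. t=1/2 → L at (0,1); v=(3,2)
3. t=5/3 → R at (5,13/3); v=(-3,2)

Final position: (5,13/3)
Wall sequence: BLR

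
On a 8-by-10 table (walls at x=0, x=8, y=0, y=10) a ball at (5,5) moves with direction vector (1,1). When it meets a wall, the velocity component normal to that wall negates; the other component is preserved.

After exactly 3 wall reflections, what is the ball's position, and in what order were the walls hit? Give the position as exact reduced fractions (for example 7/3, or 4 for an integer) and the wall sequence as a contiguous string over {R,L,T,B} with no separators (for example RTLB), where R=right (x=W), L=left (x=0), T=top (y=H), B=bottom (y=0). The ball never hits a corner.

1. t=3 → R at (8,8); v=(-1,1)
2. t=2 → T at (6,10); v=(-1,-1)
3. t=6 → L at (0,4); v=(1,-1)

Final position: (0,4)
Wall sequence: RTL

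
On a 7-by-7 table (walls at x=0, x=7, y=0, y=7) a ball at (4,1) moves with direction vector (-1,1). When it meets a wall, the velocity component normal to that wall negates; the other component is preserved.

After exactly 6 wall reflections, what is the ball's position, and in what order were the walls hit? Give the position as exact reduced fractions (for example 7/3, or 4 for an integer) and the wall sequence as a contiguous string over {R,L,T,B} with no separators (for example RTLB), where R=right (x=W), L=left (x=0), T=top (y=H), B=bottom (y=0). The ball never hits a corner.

Final position: (2,7)
Wall sequence: LTRBLT

1. t=4 → L at (0,5); v=(1,1)
2. t=2 → T at (2,7); v=(1,-1)
3. t=5 → R at (7,2); v=(-1,-1)
4. t=2 → B at (5,0); v=(-1,1)
5. t=5 → L at (0,5); v=(1,1)
6. t=2 → T at (2,7); v=(1,-1)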